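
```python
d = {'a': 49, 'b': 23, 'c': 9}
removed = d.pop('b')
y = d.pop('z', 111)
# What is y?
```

After line 1: d = {'a': 49, 'b': 23, 'c': 9}
After line 2 (pop 'b' returns 23): d = {'a': 49, 'c': 9}, removed = 23
After line 3 (pop 'z' missing, returns default 111): d = {'a': 49, 'c': 9}, y = 111

111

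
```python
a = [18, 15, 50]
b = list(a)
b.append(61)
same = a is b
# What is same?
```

After line 1: a = [18, 15, 50]
After line 2 (b = list(a) is a shallow copy, new object): a = [18, 15, 50], b = [18, 15, 50]
After line 3 (append only mutates b): a = [18, 15, 50], b = [18, 15, 50, 61]
After line 4 (same = a is b; different objects -> False): same = False

False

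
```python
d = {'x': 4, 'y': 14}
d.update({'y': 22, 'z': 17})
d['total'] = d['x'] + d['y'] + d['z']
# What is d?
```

After line 1: d = {'x': 4, 'y': 14}
After line 2 (y overwritten, z added): d = {'x': 4, 'y': 22, 'z': 17}
After line 3 (total = 4 + 22 + 17 = 43): d = {'x': 4, 'y': 22, 'z': 17, 'total': 43}

{'x': 4, 'y': 22, 'z': 17, 'total': 43}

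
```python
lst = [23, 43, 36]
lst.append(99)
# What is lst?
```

[23, 43, 36, 99]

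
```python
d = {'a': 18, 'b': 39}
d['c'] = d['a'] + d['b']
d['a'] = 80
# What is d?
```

After line 1: d = {'a': 18, 'b': 39}
After line 2 (d['c'] = 18 + 39): d = {'a': 18, 'b': 39, 'c': 57}
After line 3: d = {'a': 80, 'b': 39, 'c': 57}

{'a': 80, 'b': 39, 'c': 57}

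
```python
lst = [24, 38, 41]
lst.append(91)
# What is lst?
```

[24, 38, 41, 91]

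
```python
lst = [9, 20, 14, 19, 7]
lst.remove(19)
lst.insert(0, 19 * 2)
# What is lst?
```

After line 1: lst = [9, 20, 14, 19, 7]
After line 2 (remove first 19): lst = [9, 20, 14, 7]
After line 3 (insert 38 at index 0): lst = [38, 9, 20, 14, 7]

[38, 9, 20, 14, 7]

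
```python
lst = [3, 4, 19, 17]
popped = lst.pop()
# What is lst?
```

[3, 4, 19]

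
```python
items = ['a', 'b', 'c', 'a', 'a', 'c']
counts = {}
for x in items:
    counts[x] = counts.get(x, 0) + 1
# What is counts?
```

Initial: counts = {}, items = ['a', 'b', 'c', 'a', 'a', 'c']
See 'a': counts = {'a': 1}
See 'b': counts = {'a': 1, 'b': 1}
See 'c': counts = {'a': 1, 'b': 1, 'c': 1}
See 'a': counts = {'a': 2, 'b': 1, 'c': 1}
See 'a': counts = {'a': 3, 'b': 1, 'c': 1}
See 'c': counts = {'a': 3, 'b': 1, 'c': 2}

{'a': 3, 'b': 1, 'c': 2}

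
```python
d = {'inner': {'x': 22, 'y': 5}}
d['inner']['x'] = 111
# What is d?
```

After line 1: d = {'inner': {'x': 22, 'y': 5}}
After line 2 (inner x overwritten): d = {'inner': {'x': 111, 'y': 5}}

{'inner': {'x': 111, 'y': 5}}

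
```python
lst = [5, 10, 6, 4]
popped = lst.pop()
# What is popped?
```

4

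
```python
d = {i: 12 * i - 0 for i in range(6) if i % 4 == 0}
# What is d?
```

{0: 0, 4: 48}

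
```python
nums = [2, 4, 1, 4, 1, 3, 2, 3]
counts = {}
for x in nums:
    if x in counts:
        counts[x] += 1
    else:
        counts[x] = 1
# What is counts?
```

Initial: counts = {}, nums = [2, 4, 1, 4, 1, 3, 2, 3]
See 2: counts = {2: 1}
See 4: counts = {2: 1, 4: 1}
See 1: counts = {2: 1, 4: 1, 1: 1}
See 4: counts = {2: 1, 4: 2, 1: 1}
See 1: counts = {2: 1, 4: 2, 1: 2}
See 3: counts = {2: 1, 4: 2, 1: 2, 3: 1}
See 2: counts = {2: 2, 4: 2, 1: 2, 3: 1}
See 3: counts = {2: 2, 4: 2, 1: 2, 3: 2}

{2: 2, 4: 2, 1: 2, 3: 2}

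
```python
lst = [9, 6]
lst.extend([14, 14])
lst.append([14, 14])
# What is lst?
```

After line 1: lst = [9, 6]
After line 2 (extend unpacks [14, 14]): lst = [9, 6, 14, 14]
After line 3 (append adds [14, 14] as single element): lst = [9, 6, 14, 14, [14, 14]]

[9, 6, 14, 14, [14, 14]]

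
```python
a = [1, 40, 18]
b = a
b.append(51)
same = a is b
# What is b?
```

After line 1: a = [1, 40, 18]
After line 2 (b = a is an alias, same object): a = [1, 40, 18], b = [1, 40, 18]
After line 3 (b.append mutates the shared list): a = [1, 40, 18, 51], b = [1, 40, 18, 51]
After line 4 (same = a is b; same object -> True): same = True

[1, 40, 18, 51]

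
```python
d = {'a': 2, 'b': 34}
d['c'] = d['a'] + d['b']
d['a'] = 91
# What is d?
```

After line 1: d = {'a': 2, 'b': 34}
After line 2 (d['c'] = 2 + 34): d = {'a': 2, 'b': 34, 'c': 36}
After line 3: d = {'a': 91, 'b': 34, 'c': 36}

{'a': 91, 'b': 34, 'c': 36}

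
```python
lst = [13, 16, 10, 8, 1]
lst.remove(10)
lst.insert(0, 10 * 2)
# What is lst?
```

After line 1: lst = [13, 16, 10, 8, 1]
After line 2 (remove first 10): lst = [13, 16, 8, 1]
After line 3 (insert 20 at index 0): lst = [20, 13, 16, 8, 1]

[20, 13, 16, 8, 1]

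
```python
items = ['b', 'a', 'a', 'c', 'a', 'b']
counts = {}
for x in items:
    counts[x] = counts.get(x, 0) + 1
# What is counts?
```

Initial: counts = {}, items = ['b', 'a', 'a', 'c', 'a', 'b']
See 'b': counts = {'b': 1}
See 'a': counts = {'b': 1, 'a': 1}
See 'a': counts = {'b': 1, 'a': 2}
See 'c': counts = {'b': 1, 'a': 2, 'c': 1}
See 'a': counts = {'b': 1, 'a': 3, 'c': 1}
See 'b': counts = {'b': 2, 'a': 3, 'c': 1}

{'b': 2, 'a': 3, 'c': 1}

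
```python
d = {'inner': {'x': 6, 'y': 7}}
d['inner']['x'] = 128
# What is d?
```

After line 1: d = {'inner': {'x': 6, 'y': 7}}
After line 2 (inner x overwritten): d = {'inner': {'x': 128, 'y': 7}}

{'inner': {'x': 128, 'y': 7}}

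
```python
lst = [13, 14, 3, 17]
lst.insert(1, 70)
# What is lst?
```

[13, 70, 14, 3, 17]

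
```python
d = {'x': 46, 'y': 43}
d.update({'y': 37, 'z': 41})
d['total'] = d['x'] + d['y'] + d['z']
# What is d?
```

After line 1: d = {'x': 46, 'y': 43}
After line 2 (y overwritten, z added): d = {'x': 46, 'y': 37, 'z': 41}
After line 3 (total = 46 + 37 + 41 = 124): d = {'x': 46, 'y': 37, 'z': 41, 'total': 124}

{'x': 46, 'y': 37, 'z': 41, 'total': 124}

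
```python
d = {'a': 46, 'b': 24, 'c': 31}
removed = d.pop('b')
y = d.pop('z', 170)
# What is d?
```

After line 1: d = {'a': 46, 'b': 24, 'c': 31}
After line 2 (pop 'b' returns 24): d = {'a': 46, 'c': 31}, removed = 24
After line 3 (pop 'z' missing, returns default 170): d = {'a': 46, 'c': 31}, y = 170

{'a': 46, 'c': 31}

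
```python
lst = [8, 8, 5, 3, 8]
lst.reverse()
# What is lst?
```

[8, 3, 5, 8, 8]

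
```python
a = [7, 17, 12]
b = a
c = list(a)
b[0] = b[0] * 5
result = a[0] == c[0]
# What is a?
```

After line 1: a = [7, 17, 12]
After line 2 (b = a, alias): a = [7, 17, 12], b = [7, 17, 12]
After line 3 (c = list(a) is a copy, new object): c = [7, 17, 12]
After line 4 (b[0] = 7 * 5 = 35; mutates shared a/b): a = b = [35, 17, 12], c = [7, 17, 12]
After line 5 (a[0] = 35, c[0] = 7; result = False)

[35, 17, 12]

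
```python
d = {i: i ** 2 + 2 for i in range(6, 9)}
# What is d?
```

{6: 38, 7: 51, 8: 66}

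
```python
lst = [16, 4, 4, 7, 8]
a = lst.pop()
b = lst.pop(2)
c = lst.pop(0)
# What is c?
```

After line 1: lst = [16, 4, 4, 7, 8]
After line 2 (pop() -> a = 8): lst = [16, 4, 4, 7]
After line 3 (pop(2) -> b = 4): lst = [16, 4, 7]
After line 4 (pop(0) -> c = 16): lst = [4, 7]

16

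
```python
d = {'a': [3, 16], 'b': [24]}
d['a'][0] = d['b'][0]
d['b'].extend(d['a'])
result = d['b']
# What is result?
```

After line 1: d = {'a': [3, 16], 'b': [24]}
After line 2 (a[0] = b[0] = 24): d = {'a': [24, 16], 'b': [24]}
After line 3 (b.extend(a) appends [24, 16]): d = {'a': [24, 16], 'b': [24, 24, 16]}
After line 4: result = d['b'] = [24, 24, 16]

[24, 24, 16]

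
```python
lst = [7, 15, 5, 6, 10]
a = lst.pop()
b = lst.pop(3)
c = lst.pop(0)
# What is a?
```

After line 1: lst = [7, 15, 5, 6, 10]
After line 2 (pop() -> a = 10): lst = [7, 15, 5, 6]
After line 3 (pop(3) -> b = 6): lst = [7, 15, 5]
After line 4 (pop(0) -> c = 7): lst = [15, 5]

10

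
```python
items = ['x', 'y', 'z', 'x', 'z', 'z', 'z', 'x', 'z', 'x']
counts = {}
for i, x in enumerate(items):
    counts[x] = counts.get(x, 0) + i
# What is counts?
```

Initial: counts = {}, items = ['x', 'y', 'z', 'x', 'z', 'z', 'z', 'x', 'z', 'x']
i=0, x='x': counts = {'x': 0}
i=1, x='y': counts = {'x': 0, 'y': 1}
i=2, x='z': counts = {'x': 0, 'y': 1, 'z': 2}
i=3, x='x': counts = {'x': 3, 'y': 1, 'z': 2}
i=4, x='z': counts = {'x': 3, 'y': 1, 'z': 6}
i=5, x='z': counts = {'x': 3, 'y': 1, 'z': 11}
i=6, x='z': counts = {'x': 3, 'y': 1, 'z': 17}
i=7, x='x': counts = {'x': 10, 'y': 1, 'z': 17}
i=8, x='z': counts = {'x': 10, 'y': 1, 'z': 25}
i=9, x='x': counts = {'x': 19, 'y': 1, 'z': 25}

{'x': 19, 'y': 1, 'z': 25}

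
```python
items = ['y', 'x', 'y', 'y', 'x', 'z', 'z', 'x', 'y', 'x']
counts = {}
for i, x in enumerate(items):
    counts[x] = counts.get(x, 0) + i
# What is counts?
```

Initial: counts = {}, items = ['y', 'x', 'y', 'y', 'x', 'z', 'z', 'x', 'y', 'x']
i=0, x='y': counts = {'y': 0}
i=1, x='x': counts = {'y': 0, 'x': 1}
i=2, x='y': counts = {'y': 2, 'x': 1}
i=3, x='y': counts = {'y': 5, 'x': 1}
i=4, x='x': counts = {'y': 5, 'x': 5}
i=5, x='z': counts = {'y': 5, 'x': 5, 'z': 5}
i=6, x='z': counts = {'y': 5, 'x': 5, 'z': 11}
i=7, x='x': counts = {'y': 5, 'x': 12, 'z': 11}
i=8, x='y': counts = {'y': 13, 'x': 12, 'z': 11}
i=9, x='x': counts = {'y': 13, 'x': 21, 'z': 11}

{'y': 13, 'x': 21, 'z': 11}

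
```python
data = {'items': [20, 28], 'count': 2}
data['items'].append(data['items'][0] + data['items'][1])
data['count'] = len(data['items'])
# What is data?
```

After line 1: data = {'items': [20, 28], 'count': 2}
After line 2 (append 20 + 28 = 48): data = {'items': [20, 28, 48], 'count': 2}
After line 3 (count = len(items) = 3): data = {'items': [20, 28, 48], 'count': 3}

{'items': [20, 28, 48], 'count': 3}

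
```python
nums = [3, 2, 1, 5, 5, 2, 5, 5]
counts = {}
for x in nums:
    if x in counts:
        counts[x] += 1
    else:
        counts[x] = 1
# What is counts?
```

Initial: counts = {}, nums = [3, 2, 1, 5, 5, 2, 5, 5]
See 3: counts = {3: 1}
See 2: counts = {3: 1, 2: 1}
See 1: counts = {3: 1, 2: 1, 1: 1}
See 5: counts = {3: 1, 2: 1, 1: 1, 5: 1}
See 5: counts = {3: 1, 2: 1, 1: 1, 5: 2}
See 2: counts = {3: 1, 2: 2, 1: 1, 5: 2}
See 5: counts = {3: 1, 2: 2, 1: 1, 5: 3}
See 5: counts = {3: 1, 2: 2, 1: 1, 5: 4}

{3: 1, 2: 2, 1: 1, 5: 4}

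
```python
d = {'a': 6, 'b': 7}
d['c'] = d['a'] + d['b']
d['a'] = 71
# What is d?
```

After line 1: d = {'a': 6, 'b': 7}
After line 2 (d['c'] = 6 + 7): d = {'a': 6, 'b': 7, 'c': 13}
After line 3: d = {'a': 71, 'b': 7, 'c': 13}

{'a': 71, 'b': 7, 'c': 13}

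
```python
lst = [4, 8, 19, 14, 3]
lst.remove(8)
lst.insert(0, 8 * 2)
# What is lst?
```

After line 1: lst = [4, 8, 19, 14, 3]
After line 2 (remove first 8): lst = [4, 19, 14, 3]
After line 3 (insert 16 at index 0): lst = [16, 4, 19, 14, 3]

[16, 4, 19, 14, 3]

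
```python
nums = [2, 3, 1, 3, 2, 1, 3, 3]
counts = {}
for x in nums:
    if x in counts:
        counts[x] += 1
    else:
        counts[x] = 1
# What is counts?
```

Initial: counts = {}, nums = [2, 3, 1, 3, 2, 1, 3, 3]
See 2: counts = {2: 1}
See 3: counts = {2: 1, 3: 1}
See 1: counts = {2: 1, 3: 1, 1: 1}
See 3: counts = {2: 1, 3: 2, 1: 1}
See 2: counts = {2: 2, 3: 2, 1: 1}
See 1: counts = {2: 2, 3: 2, 1: 2}
See 3: counts = {2: 2, 3: 3, 1: 2}
See 3: counts = {2: 2, 3: 4, 1: 2}

{2: 2, 3: 4, 1: 2}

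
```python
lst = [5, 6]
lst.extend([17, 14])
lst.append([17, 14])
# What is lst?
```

After line 1: lst = [5, 6]
After line 2 (extend unpacks [17, 14]): lst = [5, 6, 17, 14]
After line 3 (append adds [17, 14] as single element): lst = [5, 6, 17, 14, [17, 14]]

[5, 6, 17, 14, [17, 14]]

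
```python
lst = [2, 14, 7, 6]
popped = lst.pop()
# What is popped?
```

6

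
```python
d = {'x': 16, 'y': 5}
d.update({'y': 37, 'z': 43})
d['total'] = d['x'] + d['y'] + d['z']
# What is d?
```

After line 1: d = {'x': 16, 'y': 5}
After line 2 (y overwritten, z added): d = {'x': 16, 'y': 37, 'z': 43}
After line 3 (total = 16 + 37 + 43 = 96): d = {'x': 16, 'y': 37, 'z': 43, 'total': 96}

{'x': 16, 'y': 37, 'z': 43, 'total': 96}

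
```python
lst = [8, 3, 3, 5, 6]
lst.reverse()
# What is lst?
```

[6, 5, 3, 3, 8]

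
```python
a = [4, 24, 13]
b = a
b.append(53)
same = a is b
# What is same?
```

After line 1: a = [4, 24, 13]
After line 2 (b = a is an alias, same object): a = [4, 24, 13], b = [4, 24, 13]
After line 3 (b.append mutates the shared list): a = [4, 24, 13, 53], b = [4, 24, 13, 53]
After line 4 (same = a is b; same object -> True): same = True

True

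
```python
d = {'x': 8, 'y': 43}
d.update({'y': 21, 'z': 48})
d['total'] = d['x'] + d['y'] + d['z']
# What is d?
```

After line 1: d = {'x': 8, 'y': 43}
After line 2 (y overwritten, z added): d = {'x': 8, 'y': 21, 'z': 48}
After line 3 (total = 8 + 21 + 48 = 77): d = {'x': 8, 'y': 21, 'z': 48, 'total': 77}

{'x': 8, 'y': 21, 'z': 48, 'total': 77}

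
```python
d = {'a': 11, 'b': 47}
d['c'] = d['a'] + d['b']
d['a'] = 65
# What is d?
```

After line 1: d = {'a': 11, 'b': 47}
After line 2 (d['c'] = 11 + 47): d = {'a': 11, 'b': 47, 'c': 58}
After line 3: d = {'a': 65, 'b': 47, 'c': 58}

{'a': 65, 'b': 47, 'c': 58}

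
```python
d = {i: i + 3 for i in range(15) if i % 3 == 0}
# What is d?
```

{0: 3, 3: 6, 6: 9, 9: 12, 12: 15}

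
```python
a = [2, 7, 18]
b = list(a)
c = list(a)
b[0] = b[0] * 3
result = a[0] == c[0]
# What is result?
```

After line 1: a = [2, 7, 18]
After line 2 (b = list(a), copy): a = [2, 7, 18], b = [2, 7, 18]
After line 3 (c = list(a) is a copy, new object): c = [2, 7, 18]
After line 4 (b[0] = 2 * 3 = 6; only b mutates (copy)): a = [2, 7, 18], b = [6, 7, 18], c = [2, 7, 18]
After line 5 (a[0] = 2, c[0] = 2; result = True)

True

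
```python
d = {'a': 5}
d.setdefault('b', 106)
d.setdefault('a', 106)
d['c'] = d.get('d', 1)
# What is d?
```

After line 1: d = {'a': 5}
After line 2 (setdefault adds 'b'=106): d = {'a': 5, 'b': 106}
After line 3 (setdefault 'a' no-op, already exists): d = {'a': 5, 'b': 106}
After line 4 (get('d', 1) returns default since 'd' not in d): d = {'a': 5, 'b': 106, 'c': 1}

{'a': 5, 'b': 106, 'c': 1}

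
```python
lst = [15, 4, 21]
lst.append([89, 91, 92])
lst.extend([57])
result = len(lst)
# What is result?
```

After line 1: lst = [15, 4, 21]
After line 2 (append adds [89, 91, 92] as single element): lst = [15, 4, 21, [89, 91, 92]]
After line 3 (extend unpacks [57], adds 57): lst = [15, 4, 21, [89, 91, 92], 57]
After line 4: result = len(lst) = 5

5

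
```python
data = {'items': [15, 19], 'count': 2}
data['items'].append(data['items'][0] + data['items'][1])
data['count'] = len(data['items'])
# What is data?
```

After line 1: data = {'items': [15, 19], 'count': 2}
After line 2 (append 15 + 19 = 34): data = {'items': [15, 19, 34], 'count': 2}
After line 3 (count = len(items) = 3): data = {'items': [15, 19, 34], 'count': 3}

{'items': [15, 19, 34], 'count': 3}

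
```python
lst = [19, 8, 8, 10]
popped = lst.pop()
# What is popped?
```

10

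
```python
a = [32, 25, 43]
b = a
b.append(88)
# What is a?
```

After line 1: a = [32, 25, 43]
After line 2 (b = a is an alias, same object): a = [32, 25, 43], b = [32, 25, 43]
After line 3 (b.append mutates the shared list): a = [32, 25, 43, 88], b = [32, 25, 43, 88]

[32, 25, 43, 88]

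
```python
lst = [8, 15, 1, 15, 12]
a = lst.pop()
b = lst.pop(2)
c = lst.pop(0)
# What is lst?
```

After line 1: lst = [8, 15, 1, 15, 12]
After line 2 (pop() -> a = 12): lst = [8, 15, 1, 15]
After line 3 (pop(2) -> b = 1): lst = [8, 15, 15]
After line 4 (pop(0) -> c = 8): lst = [15, 15]

[15, 15]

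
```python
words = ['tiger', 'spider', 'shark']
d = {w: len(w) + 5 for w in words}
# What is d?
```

{'tiger': 10, 'spider': 11, 'shark': 10}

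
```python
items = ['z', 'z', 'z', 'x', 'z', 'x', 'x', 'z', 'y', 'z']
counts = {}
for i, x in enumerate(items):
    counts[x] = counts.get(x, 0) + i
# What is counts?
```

Initial: counts = {}, items = ['z', 'z', 'z', 'x', 'z', 'x', 'x', 'z', 'y', 'z']
i=0, x='z': counts = {'z': 0}
i=1, x='z': counts = {'z': 1}
i=2, x='z': counts = {'z': 3}
i=3, x='x': counts = {'z': 3, 'x': 3}
i=4, x='z': counts = {'z': 7, 'x': 3}
i=5, x='x': counts = {'z': 7, 'x': 8}
i=6, x='x': counts = {'z': 7, 'x': 14}
i=7, x='z': counts = {'z': 14, 'x': 14}
i=8, x='y': counts = {'z': 14, 'x': 14, 'y': 8}
i=9, x='z': counts = {'z': 23, 'x': 14, 'y': 8}

{'z': 23, 'x': 14, 'y': 8}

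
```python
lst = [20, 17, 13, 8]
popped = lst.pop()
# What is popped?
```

8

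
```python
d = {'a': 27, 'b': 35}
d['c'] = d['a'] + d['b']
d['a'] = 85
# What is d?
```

After line 1: d = {'a': 27, 'b': 35}
After line 2 (d['c'] = 27 + 35): d = {'a': 27, 'b': 35, 'c': 62}
After line 3: d = {'a': 85, 'b': 35, 'c': 62}

{'a': 85, 'b': 35, 'c': 62}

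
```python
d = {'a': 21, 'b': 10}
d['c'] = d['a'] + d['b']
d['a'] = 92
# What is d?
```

After line 1: d = {'a': 21, 'b': 10}
After line 2 (d['c'] = 21 + 10): d = {'a': 21, 'b': 10, 'c': 31}
After line 3: d = {'a': 92, 'b': 10, 'c': 31}

{'a': 92, 'b': 10, 'c': 31}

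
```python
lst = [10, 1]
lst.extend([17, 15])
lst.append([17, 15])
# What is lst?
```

After line 1: lst = [10, 1]
After line 2 (extend unpacks [17, 15]): lst = [10, 1, 17, 15]
After line 3 (append adds [17, 15] as single element): lst = [10, 1, 17, 15, [17, 15]]

[10, 1, 17, 15, [17, 15]]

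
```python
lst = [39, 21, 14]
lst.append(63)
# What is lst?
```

[39, 21, 14, 63]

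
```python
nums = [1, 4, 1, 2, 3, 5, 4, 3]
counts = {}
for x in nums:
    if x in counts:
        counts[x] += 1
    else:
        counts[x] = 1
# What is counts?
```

Initial: counts = {}, nums = [1, 4, 1, 2, 3, 5, 4, 3]
See 1: counts = {1: 1}
See 4: counts = {1: 1, 4: 1}
See 1: counts = {1: 2, 4: 1}
See 2: counts = {1: 2, 4: 1, 2: 1}
See 3: counts = {1: 2, 4: 1, 2: 1, 3: 1}
See 5: counts = {1: 2, 4: 1, 2: 1, 3: 1, 5: 1}
See 4: counts = {1: 2, 4: 2, 2: 1, 3: 1, 5: 1}
See 3: counts = {1: 2, 4: 2, 2: 1, 3: 2, 5: 1}

{1: 2, 4: 2, 2: 1, 3: 2, 5: 1}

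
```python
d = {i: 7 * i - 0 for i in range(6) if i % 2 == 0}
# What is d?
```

{0: 0, 2: 14, 4: 28}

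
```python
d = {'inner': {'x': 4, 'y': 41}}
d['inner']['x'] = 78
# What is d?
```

After line 1: d = {'inner': {'x': 4, 'y': 41}}
After line 2 (inner x overwritten): d = {'inner': {'x': 78, 'y': 41}}

{'inner': {'x': 78, 'y': 41}}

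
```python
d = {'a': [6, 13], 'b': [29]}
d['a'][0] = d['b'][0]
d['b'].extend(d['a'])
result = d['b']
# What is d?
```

After line 1: d = {'a': [6, 13], 'b': [29]}
After line 2 (a[0] = b[0] = 29): d = {'a': [29, 13], 'b': [29]}
After line 3 (b.extend(a) appends [29, 13]): d = {'a': [29, 13], 'b': [29, 29, 13]}
After line 4: result = d['b'] = [29, 29, 13]

{'a': [29, 13], 'b': [29, 29, 13]}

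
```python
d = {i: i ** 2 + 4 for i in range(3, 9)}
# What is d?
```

{3: 13, 4: 20, 5: 29, 6: 40, 7: 53, 8: 68}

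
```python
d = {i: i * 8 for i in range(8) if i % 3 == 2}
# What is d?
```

{2: 16, 5: 40}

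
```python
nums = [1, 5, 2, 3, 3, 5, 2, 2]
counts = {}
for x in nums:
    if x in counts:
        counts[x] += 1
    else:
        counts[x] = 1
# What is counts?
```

Initial: counts = {}, nums = [1, 5, 2, 3, 3, 5, 2, 2]
See 1: counts = {1: 1}
See 5: counts = {1: 1, 5: 1}
See 2: counts = {1: 1, 5: 1, 2: 1}
See 3: counts = {1: 1, 5: 1, 2: 1, 3: 1}
See 3: counts = {1: 1, 5: 1, 2: 1, 3: 2}
See 5: counts = {1: 1, 5: 2, 2: 1, 3: 2}
See 2: counts = {1: 1, 5: 2, 2: 2, 3: 2}
See 2: counts = {1: 1, 5: 2, 2: 3, 3: 2}

{1: 1, 5: 2, 2: 3, 3: 2}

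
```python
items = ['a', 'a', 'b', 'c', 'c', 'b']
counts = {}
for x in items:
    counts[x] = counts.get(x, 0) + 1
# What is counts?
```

Initial: counts = {}, items = ['a', 'a', 'b', 'c', 'c', 'b']
See 'a': counts = {'a': 1}
See 'a': counts = {'a': 2}
See 'b': counts = {'a': 2, 'b': 1}
See 'c': counts = {'a': 2, 'b': 1, 'c': 1}
See 'c': counts = {'a': 2, 'b': 1, 'c': 2}
See 'b': counts = {'a': 2, 'b': 2, 'c': 2}

{'a': 2, 'b': 2, 'c': 2}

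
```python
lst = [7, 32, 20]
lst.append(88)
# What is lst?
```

[7, 32, 20, 88]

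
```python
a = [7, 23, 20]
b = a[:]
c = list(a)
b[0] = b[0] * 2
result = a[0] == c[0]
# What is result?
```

After line 1: a = [7, 23, 20]
After line 2 (b = a[:], copy): a = [7, 23, 20], b = [7, 23, 20]
After line 3 (c = list(a) is a copy, new object): c = [7, 23, 20]
After line 4 (b[0] = 7 * 2 = 14; only b mutates (copy)): a = [7, 23, 20], b = [14, 23, 20], c = [7, 23, 20]
After line 5 (a[0] = 7, c[0] = 7; result = True)

True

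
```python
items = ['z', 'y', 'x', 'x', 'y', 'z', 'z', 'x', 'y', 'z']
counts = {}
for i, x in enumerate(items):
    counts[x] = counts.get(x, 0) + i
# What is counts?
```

Initial: counts = {}, items = ['z', 'y', 'x', 'x', 'y', 'z', 'z', 'x', 'y', 'z']
i=0, x='z': counts = {'z': 0}
i=1, x='y': counts = {'z': 0, 'y': 1}
i=2, x='x': counts = {'z': 0, 'y': 1, 'x': 2}
i=3, x='x': counts = {'z': 0, 'y': 1, 'x': 5}
i=4, x='y': counts = {'z': 0, 'y': 5, 'x': 5}
i=5, x='z': counts = {'z': 5, 'y': 5, 'x': 5}
i=6, x='z': counts = {'z': 11, 'y': 5, 'x': 5}
i=7, x='x': counts = {'z': 11, 'y': 5, 'x': 12}
i=8, x='y': counts = {'z': 11, 'y': 13, 'x': 12}
i=9, x='z': counts = {'z': 20, 'y': 13, 'x': 12}

{'z': 20, 'y': 13, 'x': 12}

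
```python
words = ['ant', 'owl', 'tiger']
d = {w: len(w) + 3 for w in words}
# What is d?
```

{'ant': 6, 'owl': 6, 'tiger': 8}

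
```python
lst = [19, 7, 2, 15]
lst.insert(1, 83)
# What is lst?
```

[19, 83, 7, 2, 15]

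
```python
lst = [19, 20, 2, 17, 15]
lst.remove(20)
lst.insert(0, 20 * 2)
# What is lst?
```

After line 1: lst = [19, 20, 2, 17, 15]
After line 2 (remove first 20): lst = [19, 2, 17, 15]
After line 3 (insert 40 at index 0): lst = [40, 19, 2, 17, 15]

[40, 19, 2, 17, 15]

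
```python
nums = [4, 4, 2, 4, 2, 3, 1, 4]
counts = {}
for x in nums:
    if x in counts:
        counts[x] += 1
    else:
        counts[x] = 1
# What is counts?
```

Initial: counts = {}, nums = [4, 4, 2, 4, 2, 3, 1, 4]
See 4: counts = {4: 1}
See 4: counts = {4: 2}
See 2: counts = {4: 2, 2: 1}
See 4: counts = {4: 3, 2: 1}
See 2: counts = {4: 3, 2: 2}
See 3: counts = {4: 3, 2: 2, 3: 1}
See 1: counts = {4: 3, 2: 2, 3: 1, 1: 1}
See 4: counts = {4: 4, 2: 2, 3: 1, 1: 1}

{4: 4, 2: 2, 3: 1, 1: 1}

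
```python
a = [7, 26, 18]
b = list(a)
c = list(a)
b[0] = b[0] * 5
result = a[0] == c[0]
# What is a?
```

After line 1: a = [7, 26, 18]
After line 2 (b = list(a), copy): a = [7, 26, 18], b = [7, 26, 18]
After line 3 (c = list(a) is a copy, new object): c = [7, 26, 18]
After line 4 (b[0] = 7 * 5 = 35; only b mutates (copy)): a = [7, 26, 18], b = [35, 26, 18], c = [7, 26, 18]
After line 5 (a[0] = 7, c[0] = 7; result = True)

[7, 26, 18]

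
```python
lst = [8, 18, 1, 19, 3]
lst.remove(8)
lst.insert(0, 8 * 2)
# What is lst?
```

After line 1: lst = [8, 18, 1, 19, 3]
After line 2 (remove first 8): lst = [18, 1, 19, 3]
After line 3 (insert 16 at index 0): lst = [16, 18, 1, 19, 3]

[16, 18, 1, 19, 3]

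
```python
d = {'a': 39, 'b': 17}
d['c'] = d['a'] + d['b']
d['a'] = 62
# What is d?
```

After line 1: d = {'a': 39, 'b': 17}
After line 2 (d['c'] = 39 + 17): d = {'a': 39, 'b': 17, 'c': 56}
After line 3: d = {'a': 62, 'b': 17, 'c': 56}

{'a': 62, 'b': 17, 'c': 56}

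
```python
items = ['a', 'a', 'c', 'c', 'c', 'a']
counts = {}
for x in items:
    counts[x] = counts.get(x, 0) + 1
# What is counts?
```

Initial: counts = {}, items = ['a', 'a', 'c', 'c', 'c', 'a']
See 'a': counts = {'a': 1}
See 'a': counts = {'a': 2}
See 'c': counts = {'a': 2, 'c': 1}
See 'c': counts = {'a': 2, 'c': 2}
See 'c': counts = {'a': 2, 'c': 3}
See 'a': counts = {'a': 3, 'c': 3}

{'a': 3, 'c': 3}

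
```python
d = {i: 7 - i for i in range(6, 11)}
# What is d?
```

{6: 1, 7: 0, 8: -1, 9: -2, 10: -3}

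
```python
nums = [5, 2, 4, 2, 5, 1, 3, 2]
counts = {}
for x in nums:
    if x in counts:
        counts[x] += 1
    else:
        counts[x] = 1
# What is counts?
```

Initial: counts = {}, nums = [5, 2, 4, 2, 5, 1, 3, 2]
See 5: counts = {5: 1}
See 2: counts = {5: 1, 2: 1}
See 4: counts = {5: 1, 2: 1, 4: 1}
See 2: counts = {5: 1, 2: 2, 4: 1}
See 5: counts = {5: 2, 2: 2, 4: 1}
See 1: counts = {5: 2, 2: 2, 4: 1, 1: 1}
See 3: counts = {5: 2, 2: 2, 4: 1, 1: 1, 3: 1}
See 2: counts = {5: 2, 2: 3, 4: 1, 1: 1, 3: 1}

{5: 2, 2: 3, 4: 1, 1: 1, 3: 1}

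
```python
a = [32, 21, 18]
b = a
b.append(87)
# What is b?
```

After line 1: a = [32, 21, 18]
After line 2 (b = a is an alias, same object): a = [32, 21, 18], b = [32, 21, 18]
After line 3 (b.append mutates the shared list): a = [32, 21, 18, 87], b = [32, 21, 18, 87]

[32, 21, 18, 87]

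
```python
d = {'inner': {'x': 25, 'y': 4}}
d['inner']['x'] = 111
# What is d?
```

After line 1: d = {'inner': {'x': 25, 'y': 4}}
After line 2 (inner x overwritten): d = {'inner': {'x': 111, 'y': 4}}

{'inner': {'x': 111, 'y': 4}}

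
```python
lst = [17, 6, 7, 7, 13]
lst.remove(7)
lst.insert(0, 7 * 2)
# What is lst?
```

After line 1: lst = [17, 6, 7, 7, 13]
After line 2 (remove first 7): lst = [17, 6, 7, 13]
After line 3 (insert 14 at index 0): lst = [14, 17, 6, 7, 13]

[14, 17, 6, 7, 13]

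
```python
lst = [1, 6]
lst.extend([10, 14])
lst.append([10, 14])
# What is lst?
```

After line 1: lst = [1, 6]
After line 2 (extend unpacks [10, 14]): lst = [1, 6, 10, 14]
After line 3 (append adds [10, 14] as single element): lst = [1, 6, 10, 14, [10, 14]]

[1, 6, 10, 14, [10, 14]]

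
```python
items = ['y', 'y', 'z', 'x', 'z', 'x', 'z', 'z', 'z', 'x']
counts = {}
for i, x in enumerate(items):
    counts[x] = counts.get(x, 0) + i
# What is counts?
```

Initial: counts = {}, items = ['y', 'y', 'z', 'x', 'z', 'x', 'z', 'z', 'z', 'x']
i=0, x='y': counts = {'y': 0}
i=1, x='y': counts = {'y': 1}
i=2, x='z': counts = {'y': 1, 'z': 2}
i=3, x='x': counts = {'y': 1, 'z': 2, 'x': 3}
i=4, x='z': counts = {'y': 1, 'z': 6, 'x': 3}
i=5, x='x': counts = {'y': 1, 'z': 6, 'x': 8}
i=6, x='z': counts = {'y': 1, 'z': 12, 'x': 8}
i=7, x='z': counts = {'y': 1, 'z': 19, 'x': 8}
i=8, x='z': counts = {'y': 1, 'z': 27, 'x': 8}
i=9, x='x': counts = {'y': 1, 'z': 27, 'x': 17}

{'y': 1, 'z': 27, 'x': 17}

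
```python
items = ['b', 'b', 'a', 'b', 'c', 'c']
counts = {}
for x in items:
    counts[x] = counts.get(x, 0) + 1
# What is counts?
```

Initial: counts = {}, items = ['b', 'b', 'a', 'b', 'c', 'c']
See 'b': counts = {'b': 1}
See 'b': counts = {'b': 2}
See 'a': counts = {'b': 2, 'a': 1}
See 'b': counts = {'b': 3, 'a': 1}
See 'c': counts = {'b': 3, 'a': 1, 'c': 1}
See 'c': counts = {'b': 3, 'a': 1, 'c': 2}

{'b': 3, 'a': 1, 'c': 2}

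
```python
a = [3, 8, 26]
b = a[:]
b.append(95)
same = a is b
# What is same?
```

After line 1: a = [3, 8, 26]
After line 2 (b = a[:] is a shallow copy, new object): a = [3, 8, 26], b = [3, 8, 26]
After line 3 (append only mutates b): a = [3, 8, 26], b = [3, 8, 26, 95]
After line 4 (same = a is b; different objects -> False): same = False

False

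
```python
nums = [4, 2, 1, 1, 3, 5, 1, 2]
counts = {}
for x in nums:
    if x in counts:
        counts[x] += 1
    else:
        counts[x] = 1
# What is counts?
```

Initial: counts = {}, nums = [4, 2, 1, 1, 3, 5, 1, 2]
See 4: counts = {4: 1}
See 2: counts = {4: 1, 2: 1}
See 1: counts = {4: 1, 2: 1, 1: 1}
See 1: counts = {4: 1, 2: 1, 1: 2}
See 3: counts = {4: 1, 2: 1, 1: 2, 3: 1}
See 5: counts = {4: 1, 2: 1, 1: 2, 3: 1, 5: 1}
See 1: counts = {4: 1, 2: 1, 1: 3, 3: 1, 5: 1}
See 2: counts = {4: 1, 2: 2, 1: 3, 3: 1, 5: 1}

{4: 1, 2: 2, 1: 3, 3: 1, 5: 1}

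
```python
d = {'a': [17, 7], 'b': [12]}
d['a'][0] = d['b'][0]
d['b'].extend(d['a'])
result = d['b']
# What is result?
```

After line 1: d = {'a': [17, 7], 'b': [12]}
After line 2 (a[0] = b[0] = 12): d = {'a': [12, 7], 'b': [12]}
After line 3 (b.extend(a) appends [12, 7]): d = {'a': [12, 7], 'b': [12, 12, 7]}
After line 4: result = d['b'] = [12, 12, 7]

[12, 12, 7]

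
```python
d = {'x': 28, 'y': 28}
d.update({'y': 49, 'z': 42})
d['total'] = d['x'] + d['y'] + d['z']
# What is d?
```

After line 1: d = {'x': 28, 'y': 28}
After line 2 (y overwritten, z added): d = {'x': 28, 'y': 49, 'z': 42}
After line 3 (total = 28 + 49 + 42 = 119): d = {'x': 28, 'y': 49, 'z': 42, 'total': 119}

{'x': 28, 'y': 49, 'z': 42, 'total': 119}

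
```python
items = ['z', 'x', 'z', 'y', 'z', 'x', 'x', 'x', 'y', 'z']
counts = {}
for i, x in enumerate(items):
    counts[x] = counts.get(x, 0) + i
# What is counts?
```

Initial: counts = {}, items = ['z', 'x', 'z', 'y', 'z', 'x', 'x', 'x', 'y', 'z']
i=0, x='z': counts = {'z': 0}
i=1, x='x': counts = {'z': 0, 'x': 1}
i=2, x='z': counts = {'z': 2, 'x': 1}
i=3, x='y': counts = {'z': 2, 'x': 1, 'y': 3}
i=4, x='z': counts = {'z': 6, 'x': 1, 'y': 3}
i=5, x='x': counts = {'z': 6, 'x': 6, 'y': 3}
i=6, x='x': counts = {'z': 6, 'x': 12, 'y': 3}
i=7, x='x': counts = {'z': 6, 'x': 19, 'y': 3}
i=8, x='y': counts = {'z': 6, 'x': 19, 'y': 11}
i=9, x='z': counts = {'z': 15, 'x': 19, 'y': 11}

{'z': 15, 'x': 19, 'y': 11}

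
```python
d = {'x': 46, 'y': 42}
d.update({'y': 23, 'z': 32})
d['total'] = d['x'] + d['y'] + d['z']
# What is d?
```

After line 1: d = {'x': 46, 'y': 42}
After line 2 (y overwritten, z added): d = {'x': 46, 'y': 23, 'z': 32}
After line 3 (total = 46 + 23 + 32 = 101): d = {'x': 46, 'y': 23, 'z': 32, 'total': 101}

{'x': 46, 'y': 23, 'z': 32, 'total': 101}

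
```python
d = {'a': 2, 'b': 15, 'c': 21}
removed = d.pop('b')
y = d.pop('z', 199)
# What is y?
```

After line 1: d = {'a': 2, 'b': 15, 'c': 21}
After line 2 (pop 'b' returns 15): d = {'a': 2, 'c': 21}, removed = 15
After line 3 (pop 'z' missing, returns default 199): d = {'a': 2, 'c': 21}, y = 199

199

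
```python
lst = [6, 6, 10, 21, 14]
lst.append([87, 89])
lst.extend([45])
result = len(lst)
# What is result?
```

After line 1: lst = [6, 6, 10, 21, 14]
After line 2 (append adds [87, 89] as single element): lst = [6, 6, 10, 21, 14, [87, 89]]
After line 3 (extend unpacks [45], adds 45): lst = [6, 6, 10, 21, 14, [87, 89], 45]
After line 4: result = len(lst) = 7

7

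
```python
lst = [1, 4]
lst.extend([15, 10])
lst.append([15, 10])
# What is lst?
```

After line 1: lst = [1, 4]
After line 2 (extend unpacks [15, 10]): lst = [1, 4, 15, 10]
After line 3 (append adds [15, 10] as single element): lst = [1, 4, 15, 10, [15, 10]]

[1, 4, 15, 10, [15, 10]]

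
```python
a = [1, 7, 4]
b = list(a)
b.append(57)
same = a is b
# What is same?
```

After line 1: a = [1, 7, 4]
After line 2 (b = list(a) is a shallow copy, new object): a = [1, 7, 4], b = [1, 7, 4]
After line 3 (append only mutates b): a = [1, 7, 4], b = [1, 7, 4, 57]
After line 4 (same = a is b; different objects -> False): same = False

False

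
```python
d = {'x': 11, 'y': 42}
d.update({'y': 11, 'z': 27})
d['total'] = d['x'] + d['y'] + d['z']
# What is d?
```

After line 1: d = {'x': 11, 'y': 42}
After line 2 (y overwritten, z added): d = {'x': 11, 'y': 11, 'z': 27}
After line 3 (total = 11 + 11 + 27 = 49): d = {'x': 11, 'y': 11, 'z': 27, 'total': 49}

{'x': 11, 'y': 11, 'z': 27, 'total': 49}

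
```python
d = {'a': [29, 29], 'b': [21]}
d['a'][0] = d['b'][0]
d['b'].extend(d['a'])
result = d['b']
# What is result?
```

After line 1: d = {'a': [29, 29], 'b': [21]}
After line 2 (a[0] = b[0] = 21): d = {'a': [21, 29], 'b': [21]}
After line 3 (b.extend(a) appends [21, 29]): d = {'a': [21, 29], 'b': [21, 21, 29]}
After line 4: result = d['b'] = [21, 21, 29]

[21, 21, 29]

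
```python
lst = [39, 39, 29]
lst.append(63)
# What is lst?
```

[39, 39, 29, 63]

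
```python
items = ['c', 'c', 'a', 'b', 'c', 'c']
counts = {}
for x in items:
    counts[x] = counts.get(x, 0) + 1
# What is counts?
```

Initial: counts = {}, items = ['c', 'c', 'a', 'b', 'c', 'c']
See 'c': counts = {'c': 1}
See 'c': counts = {'c': 2}
See 'a': counts = {'c': 2, 'a': 1}
See 'b': counts = {'c': 2, 'a': 1, 'b': 1}
See 'c': counts = {'c': 3, 'a': 1, 'b': 1}
See 'c': counts = {'c': 4, 'a': 1, 'b': 1}

{'c': 4, 'a': 1, 'b': 1}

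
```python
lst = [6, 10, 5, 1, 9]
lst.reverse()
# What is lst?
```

[9, 1, 5, 10, 6]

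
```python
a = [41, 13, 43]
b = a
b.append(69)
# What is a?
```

After line 1: a = [41, 13, 43]
After line 2 (b = a is an alias, same object): a = [41, 13, 43], b = [41, 13, 43]
After line 3 (b.append mutates the shared list): a = [41, 13, 43, 69], b = [41, 13, 43, 69]

[41, 13, 43, 69]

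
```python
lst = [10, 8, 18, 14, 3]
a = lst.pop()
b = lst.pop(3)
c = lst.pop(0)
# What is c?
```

After line 1: lst = [10, 8, 18, 14, 3]
After line 2 (pop() -> a = 3): lst = [10, 8, 18, 14]
After line 3 (pop(3) -> b = 14): lst = [10, 8, 18]
After line 4 (pop(0) -> c = 10): lst = [8, 18]

10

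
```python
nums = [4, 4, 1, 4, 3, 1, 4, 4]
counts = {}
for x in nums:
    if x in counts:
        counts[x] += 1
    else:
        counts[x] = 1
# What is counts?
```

Initial: counts = {}, nums = [4, 4, 1, 4, 3, 1, 4, 4]
See 4: counts = {4: 1}
See 4: counts = {4: 2}
See 1: counts = {4: 2, 1: 1}
See 4: counts = {4: 3, 1: 1}
See 3: counts = {4: 3, 1: 1, 3: 1}
See 1: counts = {4: 3, 1: 2, 3: 1}
See 4: counts = {4: 4, 1: 2, 3: 1}
See 4: counts = {4: 5, 1: 2, 3: 1}

{4: 5, 1: 2, 3: 1}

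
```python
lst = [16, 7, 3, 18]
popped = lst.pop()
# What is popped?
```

18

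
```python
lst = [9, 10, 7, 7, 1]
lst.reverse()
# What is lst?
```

[1, 7, 7, 10, 9]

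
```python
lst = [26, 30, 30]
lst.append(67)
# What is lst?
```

[26, 30, 30, 67]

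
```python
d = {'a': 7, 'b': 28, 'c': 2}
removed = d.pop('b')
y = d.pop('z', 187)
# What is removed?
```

After line 1: d = {'a': 7, 'b': 28, 'c': 2}
After line 2 (pop 'b' returns 28): d = {'a': 7, 'c': 2}, removed = 28
After line 3 (pop 'z' missing, returns default 187): d = {'a': 7, 'c': 2}, y = 187

28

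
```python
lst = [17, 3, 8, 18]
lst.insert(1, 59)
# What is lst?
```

[17, 59, 3, 8, 18]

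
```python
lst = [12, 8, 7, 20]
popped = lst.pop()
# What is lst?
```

[12, 8, 7]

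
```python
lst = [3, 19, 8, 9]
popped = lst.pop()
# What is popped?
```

9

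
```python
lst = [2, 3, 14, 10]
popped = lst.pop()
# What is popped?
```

10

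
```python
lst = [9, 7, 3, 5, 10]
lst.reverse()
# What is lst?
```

[10, 5, 3, 7, 9]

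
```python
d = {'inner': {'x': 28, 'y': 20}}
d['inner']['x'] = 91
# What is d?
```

After line 1: d = {'inner': {'x': 28, 'y': 20}}
After line 2 (inner x overwritten): d = {'inner': {'x': 91, 'y': 20}}

{'inner': {'x': 91, 'y': 20}}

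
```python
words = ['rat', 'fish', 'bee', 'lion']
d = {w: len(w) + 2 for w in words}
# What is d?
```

{'rat': 5, 'fish': 6, 'bee': 5, 'lion': 6}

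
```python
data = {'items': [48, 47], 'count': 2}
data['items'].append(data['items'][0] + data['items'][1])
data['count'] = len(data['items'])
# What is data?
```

After line 1: data = {'items': [48, 47], 'count': 2}
After line 2 (append 48 + 47 = 95): data = {'items': [48, 47, 95], 'count': 2}
After line 3 (count = len(items) = 3): data = {'items': [48, 47, 95], 'count': 3}

{'items': [48, 47, 95], 'count': 3}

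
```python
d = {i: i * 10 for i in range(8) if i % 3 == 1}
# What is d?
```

{1: 10, 4: 40, 7: 70}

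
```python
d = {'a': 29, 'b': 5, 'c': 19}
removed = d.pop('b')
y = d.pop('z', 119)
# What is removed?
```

After line 1: d = {'a': 29, 'b': 5, 'c': 19}
After line 2 (pop 'b' returns 5): d = {'a': 29, 'c': 19}, removed = 5
After line 3 (pop 'z' missing, returns default 119): d = {'a': 29, 'c': 19}, y = 119

5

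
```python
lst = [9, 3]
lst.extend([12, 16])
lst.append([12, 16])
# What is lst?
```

After line 1: lst = [9, 3]
After line 2 (extend unpacks [12, 16]): lst = [9, 3, 12, 16]
After line 3 (append adds [12, 16] as single element): lst = [9, 3, 12, 16, [12, 16]]

[9, 3, 12, 16, [12, 16]]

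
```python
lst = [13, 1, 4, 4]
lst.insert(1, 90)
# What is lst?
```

[13, 90, 1, 4, 4]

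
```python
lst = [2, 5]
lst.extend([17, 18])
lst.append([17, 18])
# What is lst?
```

After line 1: lst = [2, 5]
After line 2 (extend unpacks [17, 18]): lst = [2, 5, 17, 18]
After line 3 (append adds [17, 18] as single element): lst = [2, 5, 17, 18, [17, 18]]

[2, 5, 17, 18, [17, 18]]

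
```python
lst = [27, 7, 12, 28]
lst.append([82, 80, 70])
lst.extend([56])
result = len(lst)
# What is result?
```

After line 1: lst = [27, 7, 12, 28]
After line 2 (append adds [82, 80, 70] as single element): lst = [27, 7, 12, 28, [82, 80, 70]]
After line 3 (extend unpacks [56], adds 56): lst = [27, 7, 12, 28, [82, 80, 70], 56]
After line 4: result = len(lst) = 6

6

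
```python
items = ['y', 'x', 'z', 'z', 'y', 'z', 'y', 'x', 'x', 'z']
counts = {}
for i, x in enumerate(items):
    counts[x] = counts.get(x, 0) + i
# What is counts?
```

Initial: counts = {}, items = ['y', 'x', 'z', 'z', 'y', 'z', 'y', 'x', 'x', 'z']
i=0, x='y': counts = {'y': 0}
i=1, x='x': counts = {'y': 0, 'x': 1}
i=2, x='z': counts = {'y': 0, 'x': 1, 'z': 2}
i=3, x='z': counts = {'y': 0, 'x': 1, 'z': 5}
i=4, x='y': counts = {'y': 4, 'x': 1, 'z': 5}
i=5, x='z': counts = {'y': 4, 'x': 1, 'z': 10}
i=6, x='y': counts = {'y': 10, 'x': 1, 'z': 10}
i=7, x='x': counts = {'y': 10, 'x': 8, 'z': 10}
i=8, x='x': counts = {'y': 10, 'x': 16, 'z': 10}
i=9, x='z': counts = {'y': 10, 'x': 16, 'z': 19}

{'y': 10, 'x': 16, 'z': 19}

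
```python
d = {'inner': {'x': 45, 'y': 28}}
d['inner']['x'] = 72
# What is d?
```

After line 1: d = {'inner': {'x': 45, 'y': 28}}
After line 2 (inner x overwritten): d = {'inner': {'x': 72, 'y': 28}}

{'inner': {'x': 72, 'y': 28}}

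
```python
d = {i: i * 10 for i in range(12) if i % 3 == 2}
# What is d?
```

{2: 20, 5: 50, 8: 80, 11: 110}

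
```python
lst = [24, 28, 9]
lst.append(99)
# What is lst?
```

[24, 28, 9, 99]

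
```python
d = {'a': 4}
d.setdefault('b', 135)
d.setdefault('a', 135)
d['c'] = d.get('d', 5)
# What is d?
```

After line 1: d = {'a': 4}
After line 2 (setdefault adds 'b'=135): d = {'a': 4, 'b': 135}
After line 3 (setdefault 'a' no-op, already exists): d = {'a': 4, 'b': 135}
After line 4 (get('d', 5) returns default since 'd' not in d): d = {'a': 4, 'b': 135, 'c': 5}

{'a': 4, 'b': 135, 'c': 5}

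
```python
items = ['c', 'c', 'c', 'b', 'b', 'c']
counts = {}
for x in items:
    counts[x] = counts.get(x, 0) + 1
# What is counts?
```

Initial: counts = {}, items = ['c', 'c', 'c', 'b', 'b', 'c']
See 'c': counts = {'c': 1}
See 'c': counts = {'c': 2}
See 'c': counts = {'c': 3}
See 'b': counts = {'c': 3, 'b': 1}
See 'b': counts = {'c': 3, 'b': 2}
See 'c': counts = {'c': 4, 'b': 2}

{'c': 4, 'b': 2}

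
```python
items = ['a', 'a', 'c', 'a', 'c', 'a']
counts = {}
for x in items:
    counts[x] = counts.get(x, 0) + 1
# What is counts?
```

Initial: counts = {}, items = ['a', 'a', 'c', 'a', 'c', 'a']
See 'a': counts = {'a': 1}
See 'a': counts = {'a': 2}
See 'c': counts = {'a': 2, 'c': 1}
See 'a': counts = {'a': 3, 'c': 1}
See 'c': counts = {'a': 3, 'c': 2}
See 'a': counts = {'a': 4, 'c': 2}

{'a': 4, 'c': 2}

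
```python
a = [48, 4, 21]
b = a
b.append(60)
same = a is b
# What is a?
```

After line 1: a = [48, 4, 21]
After line 2 (b = a is an alias, same object): a = [48, 4, 21], b = [48, 4, 21]
After line 3 (b.append mutates the shared list): a = [48, 4, 21, 60], b = [48, 4, 21, 60]
After line 4 (same = a is b; same object -> True): same = True

[48, 4, 21, 60]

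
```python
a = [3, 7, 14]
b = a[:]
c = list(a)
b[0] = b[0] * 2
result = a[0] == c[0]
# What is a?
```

After line 1: a = [3, 7, 14]
After line 2 (b = a[:], copy): a = [3, 7, 14], b = [3, 7, 14]
After line 3 (c = list(a) is a copy, new object): c = [3, 7, 14]
After line 4 (b[0] = 3 * 2 = 6; only b mutates (copy)): a = [3, 7, 14], b = [6, 7, 14], c = [3, 7, 14]
After line 5 (a[0] = 3, c[0] = 3; result = True)

[3, 7, 14]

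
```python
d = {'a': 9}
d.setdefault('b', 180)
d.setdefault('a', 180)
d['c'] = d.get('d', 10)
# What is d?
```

After line 1: d = {'a': 9}
After line 2 (setdefault adds 'b'=180): d = {'a': 9, 'b': 180}
After line 3 (setdefault 'a' no-op, already exists): d = {'a': 9, 'b': 180}
After line 4 (get('d', 10) returns default since 'd' not in d): d = {'a': 9, 'b': 180, 'c': 10}

{'a': 9, 'b': 180, 'c': 10}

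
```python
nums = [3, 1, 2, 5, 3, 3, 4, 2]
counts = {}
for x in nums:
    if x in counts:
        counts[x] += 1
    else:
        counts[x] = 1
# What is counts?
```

Initial: counts = {}, nums = [3, 1, 2, 5, 3, 3, 4, 2]
See 3: counts = {3: 1}
See 1: counts = {3: 1, 1: 1}
See 2: counts = {3: 1, 1: 1, 2: 1}
See 5: counts = {3: 1, 1: 1, 2: 1, 5: 1}
See 3: counts = {3: 2, 1: 1, 2: 1, 5: 1}
See 3: counts = {3: 3, 1: 1, 2: 1, 5: 1}
See 4: counts = {3: 3, 1: 1, 2: 1, 5: 1, 4: 1}
See 2: counts = {3: 3, 1: 1, 2: 2, 5: 1, 4: 1}

{3: 3, 1: 1, 2: 2, 5: 1, 4: 1}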